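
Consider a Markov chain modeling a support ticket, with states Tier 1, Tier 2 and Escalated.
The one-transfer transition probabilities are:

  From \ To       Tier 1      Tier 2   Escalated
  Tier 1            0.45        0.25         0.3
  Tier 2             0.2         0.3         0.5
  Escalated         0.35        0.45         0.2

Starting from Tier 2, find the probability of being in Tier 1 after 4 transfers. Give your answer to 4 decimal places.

0.3332

Propagate the distribution vector 4 transfers from Tier 2.
After 0 transfers: (0.0000, 1.0000, 0.0000)
After 1 transfer: (0.2000, 0.3000, 0.5000)
After 2 transfers: (0.3250, 0.3650, 0.3100)
After 3 transfers: (0.3278, 0.3303, 0.3420)
After 4 transfers: (0.3332, 0.3349, 0.3319)
P(in Tier 1 after 4 transfers) = 0.3332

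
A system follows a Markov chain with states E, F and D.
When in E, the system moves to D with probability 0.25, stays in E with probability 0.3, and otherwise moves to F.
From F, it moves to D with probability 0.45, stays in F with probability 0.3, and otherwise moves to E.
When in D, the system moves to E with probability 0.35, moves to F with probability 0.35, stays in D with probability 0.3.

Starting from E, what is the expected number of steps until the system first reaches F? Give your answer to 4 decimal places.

2.3602

Let t(s) be the expected number of steps to first reach F from state s, with t(F) = 0. Conditioning on the first step:
t(E) = 1 + 0.3·t(E) + 0.25·t(D)
t(D) = 1 + 0.35·t(E) + 0.3·t(D)
Solving: t(E) = 2.3602, t(D) = 2.6087.
Expected steps from E to F: 2.3602.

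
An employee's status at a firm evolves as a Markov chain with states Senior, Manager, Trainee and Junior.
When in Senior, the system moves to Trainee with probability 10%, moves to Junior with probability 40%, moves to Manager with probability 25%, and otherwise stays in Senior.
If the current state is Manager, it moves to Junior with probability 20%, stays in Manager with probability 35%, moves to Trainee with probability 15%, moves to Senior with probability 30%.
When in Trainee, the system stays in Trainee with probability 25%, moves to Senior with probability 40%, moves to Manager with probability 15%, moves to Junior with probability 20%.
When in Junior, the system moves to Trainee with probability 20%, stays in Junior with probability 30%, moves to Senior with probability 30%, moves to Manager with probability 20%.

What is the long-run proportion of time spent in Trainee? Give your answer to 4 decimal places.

0.1660

Let the stationary distribution be π with π = πP and π_1 + π_2 + π_3 + π_4 = 1.
π_1 = 0.25·π_1 + 0.3·π_2 + 0.4·π_3 + 0.3·π_4
π_2 = 0.25·π_1 + 0.35·π_2 + 0.15·π_3 + 0.2·π_4
π_3 = 0.1·π_1 + 0.15·π_2 + 0.25·π_3 + 0.2·π_4
Solving with the normalization constraint gives π = (0.3015, 0.2433, 0.1660, 0.2892).
So the stationary probability of Trainee is 0.1660.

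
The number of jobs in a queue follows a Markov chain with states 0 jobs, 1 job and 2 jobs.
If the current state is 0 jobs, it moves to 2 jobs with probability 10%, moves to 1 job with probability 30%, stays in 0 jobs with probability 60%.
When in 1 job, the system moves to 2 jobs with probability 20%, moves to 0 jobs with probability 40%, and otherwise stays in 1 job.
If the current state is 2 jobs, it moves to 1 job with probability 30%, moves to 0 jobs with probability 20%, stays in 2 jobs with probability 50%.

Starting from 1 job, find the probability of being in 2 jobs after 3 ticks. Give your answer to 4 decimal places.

Propagate the distribution vector 3 ticks from 1 job.
After 0 ticks: (0.0000, 1.0000, 0.0000)
After 1 tick: (0.4000, 0.4000, 0.2000)
After 2 ticks: (0.4400, 0.3400, 0.2200)
After 3 ticks: (0.4440, 0.3340, 0.2220)
P(in 2 jobs after 3 ticks) = 0.2220

0.2220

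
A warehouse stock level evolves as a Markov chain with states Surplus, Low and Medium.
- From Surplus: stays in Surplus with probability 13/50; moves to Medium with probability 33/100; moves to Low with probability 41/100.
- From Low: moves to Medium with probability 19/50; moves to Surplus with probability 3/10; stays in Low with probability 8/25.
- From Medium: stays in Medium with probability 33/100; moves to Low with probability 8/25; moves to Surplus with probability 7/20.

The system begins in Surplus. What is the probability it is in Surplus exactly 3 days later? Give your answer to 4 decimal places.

Propagate the distribution vector 3 days from Surplus.
After 0 days: (1.0000, 0.0000, 0.0000)
After 1 day: (0.2600, 0.4100, 0.3300)
After 2 days: (0.3061, 0.3434, 0.3505)
After 3 days: (0.3053, 0.3475, 0.3472)
P(in Surplus after 3 days) = 0.3053

0.3053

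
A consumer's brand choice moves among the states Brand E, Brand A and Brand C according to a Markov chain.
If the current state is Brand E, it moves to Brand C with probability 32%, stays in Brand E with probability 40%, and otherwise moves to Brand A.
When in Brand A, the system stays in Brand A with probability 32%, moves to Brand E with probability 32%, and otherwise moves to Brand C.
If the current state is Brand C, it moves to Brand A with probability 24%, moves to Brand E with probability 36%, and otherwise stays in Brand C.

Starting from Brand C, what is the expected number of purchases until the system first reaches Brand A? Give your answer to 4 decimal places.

Let t(s) be the expected number of purchases to first reach Brand A from state s, with t(Brand A) = 0. Conditioning on the first purchase:
t(Brand E) = 1 + 0.4·t(Brand E) + 0.32·t(Brand C)
t(Brand C) = 1 + 0.36·t(Brand E) + 0.4·t(Brand C)
Solving: t(Brand E) = 3.7582, t(Brand C) = 3.9216.
Expected purchases from Brand C to Brand A: 3.9216.

3.9216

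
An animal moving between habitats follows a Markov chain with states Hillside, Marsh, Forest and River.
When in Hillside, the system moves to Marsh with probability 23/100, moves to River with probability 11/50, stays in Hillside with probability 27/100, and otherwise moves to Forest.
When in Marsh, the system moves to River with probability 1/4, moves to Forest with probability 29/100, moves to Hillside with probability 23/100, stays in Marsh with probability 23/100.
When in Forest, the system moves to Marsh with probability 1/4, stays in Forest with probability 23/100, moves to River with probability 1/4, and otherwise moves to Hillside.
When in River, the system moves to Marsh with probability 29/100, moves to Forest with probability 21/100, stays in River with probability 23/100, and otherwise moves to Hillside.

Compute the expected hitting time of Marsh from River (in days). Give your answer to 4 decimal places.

3.7813

Let t(s) be the expected number of days to first reach Marsh from state s, with t(Marsh) = 0. Conditioning on the first day:
t(Hillside) = 1 + 0.27·t(Hillside) + 0.28·t(Forest) + 0.22·t(River)
t(Forest) = 1 + 0.27·t(Hillside) + 0.23·t(Forest) + 0.25·t(River)
t(River) = 1 + 0.27·t(Hillside) + 0.21·t(Forest) + 0.23·t(River)
Solving: t(Hillside) = 4.0190, t(Forest) = 3.9357, t(River) = 3.7813.
Expected days from River to Marsh: 3.7813.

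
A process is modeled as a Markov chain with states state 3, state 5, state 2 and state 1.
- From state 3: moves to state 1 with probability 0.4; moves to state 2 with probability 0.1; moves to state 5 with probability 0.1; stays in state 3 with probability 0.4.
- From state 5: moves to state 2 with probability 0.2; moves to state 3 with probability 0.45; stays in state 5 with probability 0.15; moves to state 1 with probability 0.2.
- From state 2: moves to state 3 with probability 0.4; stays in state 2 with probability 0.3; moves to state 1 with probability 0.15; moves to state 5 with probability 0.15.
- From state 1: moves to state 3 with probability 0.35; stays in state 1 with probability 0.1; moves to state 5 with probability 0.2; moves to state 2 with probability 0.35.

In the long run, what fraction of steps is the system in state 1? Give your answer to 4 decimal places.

0.2437

Let the stationary distribution be π with π = πP and π_1 + π_2 + π_3 + π_4 = 1.
π_1 = 0.4·π_1 + 0.45·π_2 + 0.4·π_3 + 0.35·π_4
π_2 = 0.1·π_1 + 0.15·π_2 + 0.15·π_3 + 0.2·π_4
π_3 = 0.1·π_1 + 0.2·π_2 + 0.3·π_3 + 0.35·π_4
Solving with the normalization constraint gives π = (0.3949, 0.1424, 0.2190, 0.2437).
So the stationary probability of state 1 is 0.2437.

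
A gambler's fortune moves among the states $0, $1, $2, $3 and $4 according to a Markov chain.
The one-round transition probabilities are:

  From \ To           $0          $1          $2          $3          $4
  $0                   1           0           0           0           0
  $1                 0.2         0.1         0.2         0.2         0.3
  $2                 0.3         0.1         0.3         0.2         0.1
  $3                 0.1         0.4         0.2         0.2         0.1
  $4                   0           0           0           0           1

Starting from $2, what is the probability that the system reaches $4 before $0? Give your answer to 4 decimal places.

0.3511

Let h(s) be the probability of absorption at $4 starting from transient state s. Then h($4) = 1 and h($0) = 0. By first-step analysis:
h($1) = 0.2·0 + 0.1·h($1) + 0.2·h($2) + 0.2·h($3) + 0.3·1
h($2) = 0.3·0 + 0.1·h($1) + 0.3·h($2) + 0.2·h($3) + 0.1·1
h($3) = 0.1·0 + 0.4·h($1) + 0.2·h($2) + 0.2·h($3) + 0.1·1
Solving: h($1) = 0.5160, h($2) = 0.3511, h($3) = 0.4707.
Starting from $2, the probability is 0.3511.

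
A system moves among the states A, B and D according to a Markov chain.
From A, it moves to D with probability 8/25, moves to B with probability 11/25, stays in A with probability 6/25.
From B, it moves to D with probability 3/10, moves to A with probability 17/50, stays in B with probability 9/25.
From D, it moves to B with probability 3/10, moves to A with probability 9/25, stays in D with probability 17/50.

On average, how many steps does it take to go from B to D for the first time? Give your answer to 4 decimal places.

Let t(s) be the expected number of steps to first reach D from state s, with t(D) = 0. Conditioning on the first step:
t(A) = 1 + 0.24·t(A) + 0.44·t(B)
t(B) = 1 + 0.34·t(A) + 0.36·t(B)
Solving: t(A) = 3.2067, t(B) = 3.2660.
Expected steps from B to D: 3.2660.

3.2660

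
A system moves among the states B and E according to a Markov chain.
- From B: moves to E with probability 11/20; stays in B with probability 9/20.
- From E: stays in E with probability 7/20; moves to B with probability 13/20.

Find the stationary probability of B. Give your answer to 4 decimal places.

Let the stationary distribution be π with π = πP and π_1 + π_2 = 1.
π_1 = 0.45·π_1 + 0.65·π_2
Solving with the normalization constraint gives π = (0.5417, 0.4583).
So the stationary probability of B is 0.5417.

0.5417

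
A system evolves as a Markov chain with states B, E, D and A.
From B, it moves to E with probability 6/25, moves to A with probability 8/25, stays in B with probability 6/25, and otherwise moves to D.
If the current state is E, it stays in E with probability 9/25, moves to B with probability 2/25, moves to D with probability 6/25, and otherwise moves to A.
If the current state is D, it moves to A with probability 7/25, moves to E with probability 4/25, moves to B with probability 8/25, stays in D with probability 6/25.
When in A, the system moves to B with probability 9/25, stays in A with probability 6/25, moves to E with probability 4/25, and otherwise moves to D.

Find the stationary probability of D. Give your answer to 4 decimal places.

0.2297

Let the stationary distribution be π with π = πP and π_1 + π_2 + π_3 + π_4 = 1.
π_1 = 0.24·π_1 + 0.08·π_2 + 0.32·π_3 + 0.36·π_4
π_2 = 0.24·π_1 + 0.36·π_2 + 0.16·π_3 + 0.16·π_4
π_3 = 0.2·π_1 + 0.24·π_2 + 0.24·π_3 + 0.24·π_4
Solving with the normalization constraint gives π = (0.2568, 0.2257, 0.2297, 0.2878).
So the stationary probability of D is 0.2297.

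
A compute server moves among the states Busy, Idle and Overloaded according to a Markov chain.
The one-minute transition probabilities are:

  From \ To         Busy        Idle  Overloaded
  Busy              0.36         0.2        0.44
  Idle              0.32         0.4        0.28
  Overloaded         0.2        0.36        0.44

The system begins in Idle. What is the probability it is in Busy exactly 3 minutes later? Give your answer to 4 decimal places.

0.2868

Propagate the distribution vector 3 minutes from Idle.
After 0 minutes: (0.0000, 1.0000, 0.0000)
After 1 minute: (0.3200, 0.4000, 0.2800)
After 2 minutes: (0.2992, 0.3248, 0.3760)
After 3 minutes: (0.2868, 0.3251, 0.3880)
P(in Busy after 3 minutes) = 0.2868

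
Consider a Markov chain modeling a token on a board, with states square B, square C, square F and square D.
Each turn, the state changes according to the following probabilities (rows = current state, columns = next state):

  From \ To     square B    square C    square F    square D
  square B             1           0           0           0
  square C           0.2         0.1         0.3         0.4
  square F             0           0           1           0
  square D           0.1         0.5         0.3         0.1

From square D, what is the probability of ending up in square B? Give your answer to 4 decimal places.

Let h(s) be the probability of absorption at square B starting from transient state s. Then h(square B) = 1 and h(square F) = 0. By first-step analysis:
h(square C) = 0.2·1 + 0.1·h(square C) + 0.3·0 + 0.4·h(square D)
h(square D) = 0.1·1 + 0.5·h(square C) + 0.3·0 + 0.1·h(square D)
Solving: h(square C) = 0.3607, h(square D) = 0.3115.
Starting from square D, the probability is 0.3115.

0.3115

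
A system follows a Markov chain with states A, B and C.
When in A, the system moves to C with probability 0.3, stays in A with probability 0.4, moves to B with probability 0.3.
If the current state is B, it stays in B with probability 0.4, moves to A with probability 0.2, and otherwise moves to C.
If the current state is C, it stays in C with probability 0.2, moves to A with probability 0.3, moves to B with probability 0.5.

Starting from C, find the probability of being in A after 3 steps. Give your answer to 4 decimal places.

Propagate the distribution vector 3 steps from C.
After 0 steps: (0.0000, 0.0000, 1.0000)
After 1 step: (0.3000, 0.5000, 0.2000)
After 2 steps: (0.2800, 0.3900, 0.3300)
After 3 steps: (0.2890, 0.4050, 0.3060)
P(in A after 3 steps) = 0.2890

0.2890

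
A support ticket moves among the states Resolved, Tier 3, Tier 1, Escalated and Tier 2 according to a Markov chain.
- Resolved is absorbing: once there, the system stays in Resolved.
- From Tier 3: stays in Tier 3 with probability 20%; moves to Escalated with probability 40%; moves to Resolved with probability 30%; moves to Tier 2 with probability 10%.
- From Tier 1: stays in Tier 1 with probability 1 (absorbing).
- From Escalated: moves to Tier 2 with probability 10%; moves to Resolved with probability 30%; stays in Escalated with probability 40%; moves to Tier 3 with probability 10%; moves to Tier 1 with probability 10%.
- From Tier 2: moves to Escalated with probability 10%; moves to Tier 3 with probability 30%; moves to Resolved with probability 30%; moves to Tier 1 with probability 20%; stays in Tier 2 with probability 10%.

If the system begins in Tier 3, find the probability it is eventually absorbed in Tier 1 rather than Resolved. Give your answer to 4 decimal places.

Let h(s) be the probability of absorption at Tier 1 starting from transient state s. Then h(Tier 1) = 1 and h(Resolved) = 0. By first-step analysis:
h(Tier 3) = 0.3·0 + 0.2·h(Tier 3) + 0.4·h(Escalated) + 0.1·h(Tier 2)
h(Escalated) = 0.3·0 + 0.1·h(Tier 3) + 0.1·1 + 0.4·h(Escalated) + 0.1·h(Tier 2)
h(Tier 2) = 0.3·0 + 0.3·h(Tier 3) + 0.2·1 + 0.1·h(Escalated) + 0.1·h(Tier 2)
Solving: h(Tier 3) = 0.1597, h(Escalated) = 0.2437, h(Tier 2) = 0.3025.
Starting from Tier 3, the probability is 0.1597.

0.1597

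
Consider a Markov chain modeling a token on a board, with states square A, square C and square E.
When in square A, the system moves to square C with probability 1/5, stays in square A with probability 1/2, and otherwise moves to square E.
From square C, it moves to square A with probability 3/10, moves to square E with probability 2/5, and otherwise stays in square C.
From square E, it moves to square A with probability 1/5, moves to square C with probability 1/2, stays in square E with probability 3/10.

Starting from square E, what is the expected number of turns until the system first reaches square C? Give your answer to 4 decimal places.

2.4138

Let t(s) be the expected number of turns to first reach square C from state s, with t(square C) = 0. Conditioning on the first turn:
t(square A) = 1 + 0.5·t(square A) + 0.3·t(square E)
t(square E) = 1 + 0.2·t(square A) + 0.3·t(square E)
Solving: t(square A) = 3.4483, t(square E) = 2.4138.
Expected turns from square E to square C: 2.4138.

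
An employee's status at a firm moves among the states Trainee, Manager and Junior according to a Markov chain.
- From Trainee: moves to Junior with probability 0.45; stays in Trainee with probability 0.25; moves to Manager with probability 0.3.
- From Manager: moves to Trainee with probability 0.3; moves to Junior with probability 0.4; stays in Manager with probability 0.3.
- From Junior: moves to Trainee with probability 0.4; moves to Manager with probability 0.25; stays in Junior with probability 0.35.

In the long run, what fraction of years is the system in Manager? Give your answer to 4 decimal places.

0.2802

Let the stationary distribution be π with π = πP and π_1 + π_2 + π_3 = 1.
π_1 = 0.25·π_1 + 0.3·π_2 + 0.4·π_3
π_2 = 0.3·π_1 + 0.3·π_2 + 0.25·π_3
Solving with the normalization constraint gives π = (0.3235, 0.2802, 0.3964).
So the stationary probability of Manager is 0.2802.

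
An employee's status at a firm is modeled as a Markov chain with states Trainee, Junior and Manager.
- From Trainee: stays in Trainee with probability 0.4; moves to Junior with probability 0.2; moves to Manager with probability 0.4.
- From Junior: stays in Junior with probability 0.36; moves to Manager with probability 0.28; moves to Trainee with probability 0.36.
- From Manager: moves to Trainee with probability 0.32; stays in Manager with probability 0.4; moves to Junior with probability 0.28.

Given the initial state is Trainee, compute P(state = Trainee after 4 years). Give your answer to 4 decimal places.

0.3596

Propagate the distribution vector 4 years from Trainee.
After 0 years: (1.0000, 0.0000, 0.0000)
After 1 year: (0.4000, 0.2000, 0.4000)
After 2 years: (0.3600, 0.2640, 0.3760)
After 3 years: (0.3594, 0.2723, 0.3683)
After 4 years: (0.3596, 0.2730, 0.3673)
P(in Trainee after 4 years) = 0.3596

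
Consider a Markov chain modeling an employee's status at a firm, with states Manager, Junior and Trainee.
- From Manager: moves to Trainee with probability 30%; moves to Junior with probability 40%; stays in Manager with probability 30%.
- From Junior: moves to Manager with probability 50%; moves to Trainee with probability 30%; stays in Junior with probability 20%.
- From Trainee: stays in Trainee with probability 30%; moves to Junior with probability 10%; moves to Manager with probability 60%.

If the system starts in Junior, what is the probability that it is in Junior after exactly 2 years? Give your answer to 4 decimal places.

Sum over the intermediate state after 1 year:
P = P(Junior→Manager)·P(Manager→Junior) + P(Junior→Junior)·P(Junior→Junior) + P(Junior→Trainee)·P(Trainee→Junior)
  = 0.5×0.4 + 0.2×0.2 + 0.3×0.1
  = 0.2000 + 0.0400 + 0.0300 = 0.2700

0.2700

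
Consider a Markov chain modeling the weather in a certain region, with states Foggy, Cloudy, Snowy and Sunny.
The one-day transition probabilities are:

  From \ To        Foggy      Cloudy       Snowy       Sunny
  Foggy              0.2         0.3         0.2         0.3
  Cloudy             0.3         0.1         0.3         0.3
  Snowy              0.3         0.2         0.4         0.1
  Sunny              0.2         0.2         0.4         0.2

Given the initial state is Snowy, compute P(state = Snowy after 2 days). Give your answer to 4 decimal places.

Propagate the distribution vector 2 days from Snowy.
After 0 days: (0.0000, 0.0000, 1.0000, 0.0000)
After 1 day: (0.3000, 0.2000, 0.4000, 0.1000)
After 2 days: (0.2600, 0.2100, 0.3200, 0.2100)
P(in Snowy after 2 days) = 0.3200

0.3200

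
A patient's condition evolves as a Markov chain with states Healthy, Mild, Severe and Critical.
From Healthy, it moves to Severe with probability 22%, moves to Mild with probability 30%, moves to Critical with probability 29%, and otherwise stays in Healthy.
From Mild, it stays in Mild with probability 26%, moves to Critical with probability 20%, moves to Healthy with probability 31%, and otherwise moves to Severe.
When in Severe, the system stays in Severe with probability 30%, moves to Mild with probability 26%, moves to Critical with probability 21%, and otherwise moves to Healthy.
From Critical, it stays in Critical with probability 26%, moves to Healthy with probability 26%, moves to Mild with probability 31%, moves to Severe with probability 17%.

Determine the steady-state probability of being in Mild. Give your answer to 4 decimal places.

Let the stationary distribution be π with π = πP and π_1 + π_2 + π_3 + π_4 = 1.
π_1 = 0.19·π_1 + 0.31·π_2 + 0.23·π_3 + 0.26·π_4
π_2 = 0.3·π_1 + 0.26·π_2 + 0.26·π_3 + 0.31·π_4
π_3 = 0.22·π_1 + 0.23·π_2 + 0.3·π_3 + 0.17·π_4
Solving with the normalization constraint gives π = (0.2497, 0.2819, 0.2292, 0.2391).
So the stationary probability of Mild is 0.2819.

0.2819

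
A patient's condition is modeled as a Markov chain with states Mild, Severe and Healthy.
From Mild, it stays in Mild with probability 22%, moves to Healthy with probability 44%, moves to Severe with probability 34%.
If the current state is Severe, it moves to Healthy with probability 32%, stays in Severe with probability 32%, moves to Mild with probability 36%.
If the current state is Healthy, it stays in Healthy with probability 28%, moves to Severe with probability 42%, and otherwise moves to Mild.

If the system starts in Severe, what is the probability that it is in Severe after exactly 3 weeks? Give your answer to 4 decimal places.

0.3608

Propagate the distribution vector 3 weeks from Severe.
After 0 weeks: (0.0000, 1.0000, 0.0000)
After 1 week: (0.3600, 0.3200, 0.3200)
After 2 weeks: (0.2904, 0.3592, 0.3504)
After 3 weeks: (0.2983, 0.3608, 0.3408)
P(in Severe after 3 weeks) = 0.3608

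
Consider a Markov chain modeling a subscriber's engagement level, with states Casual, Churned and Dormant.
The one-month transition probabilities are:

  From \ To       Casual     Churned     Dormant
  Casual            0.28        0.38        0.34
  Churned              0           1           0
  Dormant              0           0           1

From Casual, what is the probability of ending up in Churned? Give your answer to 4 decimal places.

0.5278

Let h(s) be the probability of absorption at Churned starting from transient state s. Then h(Churned) = 1 and h(Dormant) = 0. By first-step analysis:
h(Casual) = 0.28·h(Casual) + 0.38·1 + 0.34·0
Solving: h(Casual) = 0.5278.
Starting from Casual, the probability is 0.5278.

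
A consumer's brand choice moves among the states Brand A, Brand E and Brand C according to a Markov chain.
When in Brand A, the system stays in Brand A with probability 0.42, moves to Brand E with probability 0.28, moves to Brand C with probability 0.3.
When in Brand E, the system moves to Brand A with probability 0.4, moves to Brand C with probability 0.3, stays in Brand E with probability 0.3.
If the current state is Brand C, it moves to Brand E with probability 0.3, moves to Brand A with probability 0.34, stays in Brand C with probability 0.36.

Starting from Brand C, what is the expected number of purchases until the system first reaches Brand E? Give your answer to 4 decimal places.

Let t(s) be the expected number of purchases to first reach Brand E from state s, with t(Brand E) = 0. Conditioning on the first purchase:
t(Brand A) = 1 + 0.42·t(Brand A) + 0.3·t(Brand C)
t(Brand C) = 1 + 0.34·t(Brand A) + 0.36·t(Brand C)
Solving: t(Brand A) = 3.4918, t(Brand C) = 3.4175.
Expected purchases from Brand C to Brand E: 3.4175.

3.4175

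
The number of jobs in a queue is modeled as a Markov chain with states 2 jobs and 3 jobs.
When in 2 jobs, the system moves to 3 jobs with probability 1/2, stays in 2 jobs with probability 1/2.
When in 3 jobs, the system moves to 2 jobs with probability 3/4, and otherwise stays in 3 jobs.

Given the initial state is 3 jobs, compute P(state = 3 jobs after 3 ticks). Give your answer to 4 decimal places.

0.3906

Propagate the distribution vector 3 ticks from 3 jobs.
After 0 ticks: (0.0000, 1.0000)
After 1 tick: (0.7500, 0.2500)
After 2 ticks: (0.5625, 0.4375)
After 3 ticks: (0.6094, 0.3906)
P(in 3 jobs after 3 ticks) = 0.3906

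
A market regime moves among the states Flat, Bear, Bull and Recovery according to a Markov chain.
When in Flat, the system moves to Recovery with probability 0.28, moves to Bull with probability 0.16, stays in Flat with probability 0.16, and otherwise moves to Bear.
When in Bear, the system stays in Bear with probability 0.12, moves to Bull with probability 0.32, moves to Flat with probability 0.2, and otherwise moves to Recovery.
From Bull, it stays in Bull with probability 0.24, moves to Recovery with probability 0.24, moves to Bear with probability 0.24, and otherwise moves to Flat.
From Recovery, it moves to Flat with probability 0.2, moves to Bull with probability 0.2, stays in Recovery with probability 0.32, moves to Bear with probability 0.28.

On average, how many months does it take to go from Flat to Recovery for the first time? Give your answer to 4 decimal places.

3.4033

Let t(s) be the expected number of months to first reach Recovery from state s, with t(Recovery) = 0. Conditioning on the first month:
t(Flat) = 1 + 0.16·t(Flat) + 0.4·t(Bear) + 0.16·t(Bull)
t(Bear) = 1 + 0.2·t(Flat) + 0.12·t(Bear) + 0.32·t(Bull)
t(Bull) = 1 + 0.28·t(Flat) + 0.24·t(Bear) + 0.24·t(Bull)
Solving: t(Flat) = 3.4033, t(Bear) = 3.2133, t(Bull) = 3.5844.
Expected months from Flat to Recovery: 3.4033.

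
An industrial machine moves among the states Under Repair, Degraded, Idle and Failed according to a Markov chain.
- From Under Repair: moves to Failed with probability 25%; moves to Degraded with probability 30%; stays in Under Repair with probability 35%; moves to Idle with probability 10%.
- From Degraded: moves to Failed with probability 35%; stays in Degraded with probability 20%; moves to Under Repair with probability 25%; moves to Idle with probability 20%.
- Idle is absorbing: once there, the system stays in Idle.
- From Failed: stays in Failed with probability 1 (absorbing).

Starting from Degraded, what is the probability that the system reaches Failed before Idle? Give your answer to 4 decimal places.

0.6517

Let h(s) be the probability of absorption at Failed starting from transient state s. Then h(Failed) = 1 and h(Idle) = 0. By first-step analysis:
h(Under Repair) = 0.35·h(Under Repair) + 0.3·h(Degraded) + 0.1·0 + 0.25·1
h(Degraded) = 0.25·h(Under Repair) + 0.2·h(Degraded) + 0.2·0 + 0.35·1
Solving: h(Under Repair) = 0.6854, h(Degraded) = 0.6517.
Starting from Degraded, the probability is 0.6517.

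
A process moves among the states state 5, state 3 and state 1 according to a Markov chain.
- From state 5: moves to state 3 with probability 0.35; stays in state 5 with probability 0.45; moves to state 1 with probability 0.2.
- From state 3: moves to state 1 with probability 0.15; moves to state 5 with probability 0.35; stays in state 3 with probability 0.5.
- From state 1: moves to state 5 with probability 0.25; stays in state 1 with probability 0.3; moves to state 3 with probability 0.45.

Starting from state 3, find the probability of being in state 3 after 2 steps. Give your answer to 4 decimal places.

0.4400

Sum over the intermediate state after 1 step:
P = P(state 3→state 5)·P(state 5→state 3) + P(state 3→state 3)·P(state 3→state 3) + P(state 3→state 1)·P(state 1→state 3)
  = 0.35×0.35 + 0.5×0.5 + 0.15×0.45
  = 0.1225 + 0.2500 + 0.0675 = 0.4400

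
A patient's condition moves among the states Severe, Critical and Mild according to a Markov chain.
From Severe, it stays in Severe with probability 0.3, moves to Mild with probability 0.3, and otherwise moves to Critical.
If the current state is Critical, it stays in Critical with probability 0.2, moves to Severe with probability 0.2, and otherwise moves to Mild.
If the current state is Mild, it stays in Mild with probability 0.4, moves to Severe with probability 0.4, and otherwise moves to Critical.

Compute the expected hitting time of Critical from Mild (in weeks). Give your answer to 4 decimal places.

Let t(s) be the expected number of weeks to first reach Critical from state s, with t(Critical) = 0. Conditioning on the first week:
t(Severe) = 1 + 0.3·t(Severe) + 0.3·t(Mild)
t(Mild) = 1 + 0.4·t(Severe) + 0.4·t(Mild)
Solving: t(Severe) = 3.0000, t(Mild) = 3.6667.
Expected weeks from Mild to Critical: 3.6667.

3.6667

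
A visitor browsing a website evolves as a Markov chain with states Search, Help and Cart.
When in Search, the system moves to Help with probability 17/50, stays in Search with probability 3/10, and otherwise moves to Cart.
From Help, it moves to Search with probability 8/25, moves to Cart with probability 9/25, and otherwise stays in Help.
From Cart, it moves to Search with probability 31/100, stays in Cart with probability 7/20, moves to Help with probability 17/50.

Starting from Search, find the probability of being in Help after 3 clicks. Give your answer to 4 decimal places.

Propagate the distribution vector 3 clicks from Search.
After 0 clicks: (1.0000, 0.0000, 0.0000)
After 1 click: (0.3000, 0.3400, 0.3600)
After 2 clicks: (0.3104, 0.3332, 0.3564)
After 3 clicks: (0.3102, 0.3333, 0.3564)
P(in Help after 3 clicks) = 0.3333

0.3333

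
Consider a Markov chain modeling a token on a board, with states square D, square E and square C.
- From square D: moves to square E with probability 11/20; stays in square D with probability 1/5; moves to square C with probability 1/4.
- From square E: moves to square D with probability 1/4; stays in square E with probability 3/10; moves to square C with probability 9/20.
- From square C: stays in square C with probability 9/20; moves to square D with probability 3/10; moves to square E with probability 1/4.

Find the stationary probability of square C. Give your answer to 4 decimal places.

Let the stationary distribution be π with π = πP and π_1 + π_2 + π_3 = 1.
π_1 = 0.2·π_1 + 0.25·π_2 + 0.3·π_3
π_2 = 0.55·π_1 + 0.3·π_2 + 0.25·π_3
Solving with the normalization constraint gives π = (0.2571, 0.3443, 0.3986).
So the stationary probability of square C is 0.3986.

0.3986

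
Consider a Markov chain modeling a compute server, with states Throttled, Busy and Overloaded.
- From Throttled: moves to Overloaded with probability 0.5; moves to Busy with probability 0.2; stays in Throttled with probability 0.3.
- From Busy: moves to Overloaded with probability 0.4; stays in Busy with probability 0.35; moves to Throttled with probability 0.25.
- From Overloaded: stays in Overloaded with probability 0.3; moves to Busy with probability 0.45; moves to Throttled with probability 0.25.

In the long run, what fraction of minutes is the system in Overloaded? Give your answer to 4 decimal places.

Let the stationary distribution be π with π = πP and π_1 + π_2 + π_3 = 1.
π_1 = 0.3·π_1 + 0.25·π_2 + 0.25·π_3
π_2 = 0.2·π_1 + 0.35·π_2 + 0.45·π_3
Solving with the normalization constraint gives π = (0.2632, 0.3493, 0.3876).
So the stationary probability of Overloaded is 0.3876.

0.3876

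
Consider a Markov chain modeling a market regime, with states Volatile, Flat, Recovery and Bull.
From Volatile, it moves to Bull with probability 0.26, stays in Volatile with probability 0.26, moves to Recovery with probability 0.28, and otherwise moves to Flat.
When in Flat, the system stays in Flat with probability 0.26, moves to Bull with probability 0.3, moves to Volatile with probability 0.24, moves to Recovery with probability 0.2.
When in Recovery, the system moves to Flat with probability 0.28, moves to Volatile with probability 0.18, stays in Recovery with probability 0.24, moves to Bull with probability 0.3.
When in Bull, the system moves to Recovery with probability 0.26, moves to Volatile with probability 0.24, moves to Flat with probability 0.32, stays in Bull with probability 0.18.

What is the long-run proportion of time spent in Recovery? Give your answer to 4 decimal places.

0.2437

Let the stationary distribution be π with π = πP and π_1 + π_2 + π_3 + π_4 = 1.
π_1 = 0.26·π_1 + 0.24·π_2 + 0.18·π_3 + 0.24·π_4
π_2 = 0.2·π_1 + 0.26·π_2 + 0.28·π_3 + 0.32·π_4
π_3 = 0.28·π_1 + 0.2·π_2 + 0.24·π_3 + 0.26·π_4
Solving with the normalization constraint gives π = (0.2300, 0.2667, 0.2437, 0.2596).
So the stationary probability of Recovery is 0.2437.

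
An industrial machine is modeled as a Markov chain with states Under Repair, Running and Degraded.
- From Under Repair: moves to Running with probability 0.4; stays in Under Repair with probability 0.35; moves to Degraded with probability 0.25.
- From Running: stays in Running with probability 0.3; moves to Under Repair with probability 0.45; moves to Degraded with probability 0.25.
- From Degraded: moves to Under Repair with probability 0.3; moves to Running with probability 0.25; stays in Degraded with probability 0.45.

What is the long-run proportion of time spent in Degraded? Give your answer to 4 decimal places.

0.3125

Let the stationary distribution be π with π = πP and π_1 + π_2 + π_3 = 1.
π_1 = 0.35·π_1 + 0.45·π_2 + 0.3·π_3
π_2 = 0.4·π_1 + 0.3·π_2 + 0.25·π_3
Solving with the normalization constraint gives π = (0.3665, 0.3210, 0.3125).
So the stationary probability of Degraded is 0.3125.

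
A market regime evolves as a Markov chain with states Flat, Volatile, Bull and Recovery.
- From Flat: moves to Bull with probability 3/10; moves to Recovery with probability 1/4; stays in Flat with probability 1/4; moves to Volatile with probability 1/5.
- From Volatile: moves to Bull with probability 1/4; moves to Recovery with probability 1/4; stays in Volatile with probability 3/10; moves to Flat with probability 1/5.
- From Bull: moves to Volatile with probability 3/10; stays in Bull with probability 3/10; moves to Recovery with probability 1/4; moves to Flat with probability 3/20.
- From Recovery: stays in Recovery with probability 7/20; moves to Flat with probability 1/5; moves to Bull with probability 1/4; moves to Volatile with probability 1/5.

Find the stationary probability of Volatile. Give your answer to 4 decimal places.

Let the stationary distribution be π with π = πP and π_1 + π_2 + π_3 + π_4 = 1.
π_1 = 0.25·π_1 + 0.2·π_2 + 0.15·π_3 + 0.2·π_4
π_2 = 0.2·π_1 + 0.3·π_2 + 0.3·π_3 + 0.2·π_4
π_3 = 0.3·π_1 + 0.25·π_2 + 0.3·π_3 + 0.25·π_4
Solving with the normalization constraint gives π = (0.1961, 0.2526, 0.2735, 0.2778).
So the stationary probability of Volatile is 0.2526.

0.2526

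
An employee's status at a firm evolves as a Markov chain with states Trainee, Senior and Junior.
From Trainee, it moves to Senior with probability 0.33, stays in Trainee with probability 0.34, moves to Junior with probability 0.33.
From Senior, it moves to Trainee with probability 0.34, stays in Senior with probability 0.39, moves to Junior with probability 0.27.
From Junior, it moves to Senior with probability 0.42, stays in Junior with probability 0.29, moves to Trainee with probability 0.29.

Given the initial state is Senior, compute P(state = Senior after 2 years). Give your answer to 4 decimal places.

0.3777

Sum over the intermediate state after 1 year:
P = P(Senior→Trainee)·P(Trainee→Senior) + P(Senior→Senior)·P(Senior→Senior) + P(Senior→Junior)·P(Junior→Senior)
  = 0.34×0.33 + 0.39×0.39 + 0.27×0.42
  = 0.1122 + 0.1521 + 0.1134 = 0.3777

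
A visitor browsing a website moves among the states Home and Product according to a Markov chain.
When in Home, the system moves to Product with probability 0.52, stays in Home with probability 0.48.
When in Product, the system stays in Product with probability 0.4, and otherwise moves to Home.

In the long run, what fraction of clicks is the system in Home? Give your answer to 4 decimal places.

0.5357

Let the stationary distribution be π with π = πP and π_1 + π_2 = 1.
π_1 = 0.48·π_1 + 0.6·π_2
Solving with the normalization constraint gives π = (0.5357, 0.4643).
So the stationary probability of Home is 0.5357.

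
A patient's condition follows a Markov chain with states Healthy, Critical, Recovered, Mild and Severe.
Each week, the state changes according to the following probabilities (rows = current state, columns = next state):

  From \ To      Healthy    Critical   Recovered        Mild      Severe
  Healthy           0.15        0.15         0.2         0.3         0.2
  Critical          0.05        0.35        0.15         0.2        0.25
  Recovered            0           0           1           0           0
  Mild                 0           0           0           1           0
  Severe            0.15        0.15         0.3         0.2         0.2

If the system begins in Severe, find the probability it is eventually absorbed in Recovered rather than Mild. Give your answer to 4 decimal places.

0.5483

Let h(s) be the probability of absorption at Recovered starting from transient state s. Then h(Recovered) = 1 and h(Mild) = 0. By first-step analysis:
h(Healthy) = 0.15·h(Healthy) + 0.15·h(Critical) + 0.2·1 + 0.3·0 + 0.2·h(Severe)
h(Critical) = 0.05·h(Healthy) + 0.35·h(Critical) + 0.15·1 + 0.2·0 + 0.25·h(Severe)
h(Severe) = 0.15·h(Healthy) + 0.15·h(Critical) + 0.3·1 + 0.2·0 + 0.2·h(Severe)
Solving: h(Healthy) = 0.4483, h(Critical) = 0.4762, h(Severe) = 0.5483.
Starting from Severe, the probability is 0.5483.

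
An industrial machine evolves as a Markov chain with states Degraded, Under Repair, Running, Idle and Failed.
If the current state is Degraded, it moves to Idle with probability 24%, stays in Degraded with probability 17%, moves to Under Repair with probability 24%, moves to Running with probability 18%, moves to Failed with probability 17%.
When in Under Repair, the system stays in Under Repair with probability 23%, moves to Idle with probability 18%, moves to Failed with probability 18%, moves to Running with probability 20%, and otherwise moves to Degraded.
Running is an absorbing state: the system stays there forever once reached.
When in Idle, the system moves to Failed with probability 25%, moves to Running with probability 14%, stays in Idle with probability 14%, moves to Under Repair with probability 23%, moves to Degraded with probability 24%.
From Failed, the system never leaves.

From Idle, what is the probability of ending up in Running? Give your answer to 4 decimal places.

Let h(s) be the probability of absorption at Running starting from transient state s. Then h(Running) = 1 and h(Failed) = 0. By first-step analysis:
h(Degraded) = 0.17·h(Degraded) + 0.24·h(Under Repair) + 0.18·1 + 0.24·h(Idle) + 0.17·0
h(Under Repair) = 0.21·h(Degraded) + 0.23·h(Under Repair) + 0.2·1 + 0.18·h(Idle) + 0.18·0
h(Idle) = 0.24·h(Degraded) + 0.23·h(Under Repair) + 0.14·1 + 0.14·h(Idle) + 0.25·0
Solving: h(Degraded) = 0.4832, h(Under Repair) = 0.4918, h(Idle) = 0.4292.
Starting from Idle, the probability is 0.4292.

0.4292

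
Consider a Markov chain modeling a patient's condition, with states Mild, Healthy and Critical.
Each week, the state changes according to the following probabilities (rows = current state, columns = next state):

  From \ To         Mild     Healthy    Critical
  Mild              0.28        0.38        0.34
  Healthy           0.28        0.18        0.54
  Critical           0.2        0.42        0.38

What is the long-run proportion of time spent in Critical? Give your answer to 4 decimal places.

Let the stationary distribution be π with π = πP and π_1 + π_2 + π_3 = 1.
π_1 = 0.28·π_1 + 0.28·π_2 + 0.2·π_3
π_2 = 0.38·π_1 + 0.18·π_2 + 0.42·π_3
Solving with the normalization constraint gives π = (0.2462, 0.3308, 0.4231).
So the stationary probability of Critical is 0.4231.

0.4231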